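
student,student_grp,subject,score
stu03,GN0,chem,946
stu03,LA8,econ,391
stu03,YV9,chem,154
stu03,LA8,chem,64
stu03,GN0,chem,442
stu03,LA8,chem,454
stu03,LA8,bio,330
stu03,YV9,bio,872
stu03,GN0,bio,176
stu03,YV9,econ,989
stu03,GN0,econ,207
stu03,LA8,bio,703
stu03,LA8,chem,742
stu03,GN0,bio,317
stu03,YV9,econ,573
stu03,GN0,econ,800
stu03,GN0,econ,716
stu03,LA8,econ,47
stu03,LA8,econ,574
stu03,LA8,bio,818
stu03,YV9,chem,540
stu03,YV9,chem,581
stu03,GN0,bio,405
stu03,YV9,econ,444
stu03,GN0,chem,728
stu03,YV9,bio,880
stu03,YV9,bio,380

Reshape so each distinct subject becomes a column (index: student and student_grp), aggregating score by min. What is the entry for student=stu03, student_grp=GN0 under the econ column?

207

Rows with student=stu03, student_grp=GN0 and subject=econ: score values are 207, 800, 716.
min(207, 800, 716) = 207.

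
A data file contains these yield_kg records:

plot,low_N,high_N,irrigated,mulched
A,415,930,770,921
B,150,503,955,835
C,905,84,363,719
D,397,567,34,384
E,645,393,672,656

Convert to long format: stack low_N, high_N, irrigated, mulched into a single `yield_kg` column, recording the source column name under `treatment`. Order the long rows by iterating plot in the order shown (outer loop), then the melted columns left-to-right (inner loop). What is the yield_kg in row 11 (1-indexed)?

363

20 rows total (5 × 4). Row 11: index ⌊(11-1)/4⌋ = 2 into plot → C; (11-1) mod 4 = 2 into the melted columns → irrigated.
So row 11 is (C, irrigated, 363); yield_kg = 363.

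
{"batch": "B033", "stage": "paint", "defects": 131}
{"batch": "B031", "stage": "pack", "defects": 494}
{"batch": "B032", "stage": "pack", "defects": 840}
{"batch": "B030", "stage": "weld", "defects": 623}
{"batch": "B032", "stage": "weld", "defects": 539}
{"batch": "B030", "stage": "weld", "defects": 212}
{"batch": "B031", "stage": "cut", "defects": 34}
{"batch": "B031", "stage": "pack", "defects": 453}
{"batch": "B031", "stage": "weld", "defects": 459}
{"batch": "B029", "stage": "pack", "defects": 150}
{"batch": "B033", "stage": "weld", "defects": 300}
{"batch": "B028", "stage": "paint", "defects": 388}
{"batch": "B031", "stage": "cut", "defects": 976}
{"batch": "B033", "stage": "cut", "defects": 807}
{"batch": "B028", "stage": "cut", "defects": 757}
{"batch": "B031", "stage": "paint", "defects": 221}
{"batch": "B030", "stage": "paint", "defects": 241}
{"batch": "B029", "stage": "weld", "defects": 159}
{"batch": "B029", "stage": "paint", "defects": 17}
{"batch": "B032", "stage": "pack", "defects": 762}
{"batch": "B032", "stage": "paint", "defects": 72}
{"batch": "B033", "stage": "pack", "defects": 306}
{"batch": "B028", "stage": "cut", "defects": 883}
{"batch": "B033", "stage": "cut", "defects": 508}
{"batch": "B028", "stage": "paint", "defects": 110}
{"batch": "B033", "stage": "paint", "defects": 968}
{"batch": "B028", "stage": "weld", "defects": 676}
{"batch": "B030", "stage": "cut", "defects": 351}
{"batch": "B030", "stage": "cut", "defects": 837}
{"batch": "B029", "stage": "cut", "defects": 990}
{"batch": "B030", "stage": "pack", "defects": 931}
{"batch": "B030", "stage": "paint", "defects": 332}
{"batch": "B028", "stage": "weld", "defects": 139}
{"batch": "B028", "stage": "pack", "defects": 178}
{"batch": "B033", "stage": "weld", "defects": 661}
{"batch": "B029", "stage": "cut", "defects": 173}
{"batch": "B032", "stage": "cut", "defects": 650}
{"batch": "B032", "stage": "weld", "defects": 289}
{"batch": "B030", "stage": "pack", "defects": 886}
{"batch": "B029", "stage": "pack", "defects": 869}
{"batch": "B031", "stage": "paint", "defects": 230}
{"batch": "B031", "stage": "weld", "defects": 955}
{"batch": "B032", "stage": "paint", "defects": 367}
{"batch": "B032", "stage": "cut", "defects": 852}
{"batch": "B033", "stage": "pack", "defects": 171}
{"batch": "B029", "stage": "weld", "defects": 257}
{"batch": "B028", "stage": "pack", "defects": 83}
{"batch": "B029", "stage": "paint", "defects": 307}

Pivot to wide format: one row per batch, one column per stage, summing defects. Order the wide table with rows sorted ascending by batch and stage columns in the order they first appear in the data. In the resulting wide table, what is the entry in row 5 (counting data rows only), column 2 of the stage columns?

With rows sorted ascending by batch, row 5 is batch=B032. stage columns in first-appearance order: paint, pack, weld, cut; column 2 is pack.
Long rows with batch=B032, stage=pack: 840 + 762 = 1602.

1602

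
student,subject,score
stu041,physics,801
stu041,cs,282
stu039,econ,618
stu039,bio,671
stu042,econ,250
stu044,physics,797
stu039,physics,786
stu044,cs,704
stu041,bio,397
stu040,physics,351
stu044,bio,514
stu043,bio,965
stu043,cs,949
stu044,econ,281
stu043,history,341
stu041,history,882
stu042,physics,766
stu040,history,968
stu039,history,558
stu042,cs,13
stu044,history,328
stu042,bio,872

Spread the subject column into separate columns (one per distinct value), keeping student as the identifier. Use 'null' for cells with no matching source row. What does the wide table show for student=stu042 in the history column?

null

No long-format row has student=stu042 and subject=history, so the cell is null.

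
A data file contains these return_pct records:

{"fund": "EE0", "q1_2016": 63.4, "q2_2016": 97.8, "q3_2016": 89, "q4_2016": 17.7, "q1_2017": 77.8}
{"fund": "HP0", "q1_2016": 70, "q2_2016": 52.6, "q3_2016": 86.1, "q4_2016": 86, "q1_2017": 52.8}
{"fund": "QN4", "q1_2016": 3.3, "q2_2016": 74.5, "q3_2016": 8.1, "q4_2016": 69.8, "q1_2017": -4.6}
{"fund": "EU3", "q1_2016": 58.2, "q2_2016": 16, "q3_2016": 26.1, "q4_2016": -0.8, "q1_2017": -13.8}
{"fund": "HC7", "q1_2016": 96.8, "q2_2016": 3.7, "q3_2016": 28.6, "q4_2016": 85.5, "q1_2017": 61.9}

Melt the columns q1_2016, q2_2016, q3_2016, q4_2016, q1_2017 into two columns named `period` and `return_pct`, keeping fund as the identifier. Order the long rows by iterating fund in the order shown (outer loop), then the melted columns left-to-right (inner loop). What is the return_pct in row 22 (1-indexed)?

3.7

25 rows total (5 × 5). Row 22: index ⌊(22-1)/5⌋ = 4 into fund → HC7; (22-1) mod 5 = 1 into the melted columns → q2_2016.
So row 22 is (HC7, q2_2016, 3.7); return_pct = 3.7.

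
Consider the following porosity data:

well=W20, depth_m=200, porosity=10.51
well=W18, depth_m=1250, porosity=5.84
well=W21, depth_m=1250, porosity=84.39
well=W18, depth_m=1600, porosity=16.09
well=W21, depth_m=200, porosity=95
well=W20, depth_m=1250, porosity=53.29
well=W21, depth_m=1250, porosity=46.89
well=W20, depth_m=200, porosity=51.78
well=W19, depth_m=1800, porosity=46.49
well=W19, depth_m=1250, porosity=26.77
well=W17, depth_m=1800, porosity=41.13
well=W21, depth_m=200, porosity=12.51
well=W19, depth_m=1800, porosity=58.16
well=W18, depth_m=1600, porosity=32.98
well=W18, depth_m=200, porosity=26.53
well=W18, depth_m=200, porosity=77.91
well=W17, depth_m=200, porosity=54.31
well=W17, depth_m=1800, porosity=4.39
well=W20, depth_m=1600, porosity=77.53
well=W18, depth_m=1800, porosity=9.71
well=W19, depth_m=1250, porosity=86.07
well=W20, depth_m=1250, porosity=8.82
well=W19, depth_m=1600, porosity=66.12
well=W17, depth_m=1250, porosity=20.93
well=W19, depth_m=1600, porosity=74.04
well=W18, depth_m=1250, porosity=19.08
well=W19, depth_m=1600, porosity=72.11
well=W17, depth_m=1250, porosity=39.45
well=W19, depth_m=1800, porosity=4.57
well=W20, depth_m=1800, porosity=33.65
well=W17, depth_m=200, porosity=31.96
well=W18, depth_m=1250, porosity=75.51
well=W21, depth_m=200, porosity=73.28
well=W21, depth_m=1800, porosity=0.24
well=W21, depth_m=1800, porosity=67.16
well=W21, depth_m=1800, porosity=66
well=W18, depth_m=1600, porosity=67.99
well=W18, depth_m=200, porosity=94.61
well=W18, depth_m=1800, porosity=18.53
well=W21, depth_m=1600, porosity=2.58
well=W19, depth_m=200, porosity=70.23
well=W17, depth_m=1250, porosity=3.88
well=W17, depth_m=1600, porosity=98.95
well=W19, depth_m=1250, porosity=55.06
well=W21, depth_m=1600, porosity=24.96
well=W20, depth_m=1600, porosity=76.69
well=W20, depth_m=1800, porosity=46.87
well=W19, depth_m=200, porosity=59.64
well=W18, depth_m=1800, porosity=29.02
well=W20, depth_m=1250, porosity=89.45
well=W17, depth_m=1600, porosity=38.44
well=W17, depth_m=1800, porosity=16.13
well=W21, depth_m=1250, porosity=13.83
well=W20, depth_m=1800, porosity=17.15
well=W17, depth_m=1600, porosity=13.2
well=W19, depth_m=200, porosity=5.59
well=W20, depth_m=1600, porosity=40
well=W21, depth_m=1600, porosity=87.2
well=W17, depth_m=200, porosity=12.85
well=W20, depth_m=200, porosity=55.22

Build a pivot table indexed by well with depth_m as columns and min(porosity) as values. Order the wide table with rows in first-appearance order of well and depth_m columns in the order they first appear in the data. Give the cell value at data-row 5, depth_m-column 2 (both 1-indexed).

With rows in first-appearance order of well, row 5 is well=W17. depth_m columns in first-appearance order: 200, 1250, 1600, 1800; column 2 is 1250.
Long rows with well=W17, depth_m=1250: min(20.93, 39.45, 3.88) = 3.88.

3.88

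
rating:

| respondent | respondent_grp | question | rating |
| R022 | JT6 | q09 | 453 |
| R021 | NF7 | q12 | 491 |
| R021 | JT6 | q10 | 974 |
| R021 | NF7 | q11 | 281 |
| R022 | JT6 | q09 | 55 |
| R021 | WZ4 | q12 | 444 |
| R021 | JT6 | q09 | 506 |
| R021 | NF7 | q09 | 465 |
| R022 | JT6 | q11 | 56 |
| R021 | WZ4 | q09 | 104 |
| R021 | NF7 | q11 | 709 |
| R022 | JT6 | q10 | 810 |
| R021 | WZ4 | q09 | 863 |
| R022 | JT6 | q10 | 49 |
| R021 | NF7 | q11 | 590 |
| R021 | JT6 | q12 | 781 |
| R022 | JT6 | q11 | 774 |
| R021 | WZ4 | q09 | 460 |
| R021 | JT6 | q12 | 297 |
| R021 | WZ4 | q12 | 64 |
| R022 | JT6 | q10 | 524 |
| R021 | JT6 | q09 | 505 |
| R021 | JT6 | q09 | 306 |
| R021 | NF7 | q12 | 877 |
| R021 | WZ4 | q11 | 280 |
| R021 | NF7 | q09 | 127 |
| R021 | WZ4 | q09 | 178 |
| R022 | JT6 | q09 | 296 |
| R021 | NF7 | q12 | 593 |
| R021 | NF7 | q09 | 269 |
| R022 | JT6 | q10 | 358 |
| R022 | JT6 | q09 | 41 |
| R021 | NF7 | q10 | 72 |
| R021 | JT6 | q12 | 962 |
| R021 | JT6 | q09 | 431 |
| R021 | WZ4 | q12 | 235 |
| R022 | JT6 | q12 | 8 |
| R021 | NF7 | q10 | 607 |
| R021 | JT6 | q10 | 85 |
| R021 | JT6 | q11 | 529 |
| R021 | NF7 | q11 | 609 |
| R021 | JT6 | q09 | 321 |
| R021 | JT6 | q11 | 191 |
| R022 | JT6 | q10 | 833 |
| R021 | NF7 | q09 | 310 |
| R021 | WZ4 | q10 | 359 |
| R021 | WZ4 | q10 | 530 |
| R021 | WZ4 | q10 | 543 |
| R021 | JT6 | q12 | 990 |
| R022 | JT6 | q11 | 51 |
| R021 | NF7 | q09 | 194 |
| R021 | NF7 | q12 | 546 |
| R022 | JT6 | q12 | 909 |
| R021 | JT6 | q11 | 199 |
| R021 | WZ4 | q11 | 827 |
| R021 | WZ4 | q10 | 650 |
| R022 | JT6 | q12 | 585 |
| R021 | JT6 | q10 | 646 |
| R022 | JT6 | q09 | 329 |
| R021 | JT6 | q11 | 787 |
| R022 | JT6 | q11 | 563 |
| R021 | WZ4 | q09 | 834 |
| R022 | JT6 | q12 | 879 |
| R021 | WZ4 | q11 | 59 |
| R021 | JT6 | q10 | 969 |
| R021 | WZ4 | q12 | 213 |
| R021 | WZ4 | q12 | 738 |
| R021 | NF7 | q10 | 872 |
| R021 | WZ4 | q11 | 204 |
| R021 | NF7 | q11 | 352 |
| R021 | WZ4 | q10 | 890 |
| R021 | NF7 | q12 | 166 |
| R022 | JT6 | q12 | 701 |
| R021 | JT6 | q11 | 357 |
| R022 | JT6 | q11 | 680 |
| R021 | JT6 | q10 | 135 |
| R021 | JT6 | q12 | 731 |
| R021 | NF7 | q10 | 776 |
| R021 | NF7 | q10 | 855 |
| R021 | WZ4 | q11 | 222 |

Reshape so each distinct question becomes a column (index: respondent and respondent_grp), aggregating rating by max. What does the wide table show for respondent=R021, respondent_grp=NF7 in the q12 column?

Rows with respondent=R021, respondent_grp=NF7 and question=q12: rating values are 491, 877, 593, 546, 166.
max(491, 877, 593, 546, 166) = 877.

877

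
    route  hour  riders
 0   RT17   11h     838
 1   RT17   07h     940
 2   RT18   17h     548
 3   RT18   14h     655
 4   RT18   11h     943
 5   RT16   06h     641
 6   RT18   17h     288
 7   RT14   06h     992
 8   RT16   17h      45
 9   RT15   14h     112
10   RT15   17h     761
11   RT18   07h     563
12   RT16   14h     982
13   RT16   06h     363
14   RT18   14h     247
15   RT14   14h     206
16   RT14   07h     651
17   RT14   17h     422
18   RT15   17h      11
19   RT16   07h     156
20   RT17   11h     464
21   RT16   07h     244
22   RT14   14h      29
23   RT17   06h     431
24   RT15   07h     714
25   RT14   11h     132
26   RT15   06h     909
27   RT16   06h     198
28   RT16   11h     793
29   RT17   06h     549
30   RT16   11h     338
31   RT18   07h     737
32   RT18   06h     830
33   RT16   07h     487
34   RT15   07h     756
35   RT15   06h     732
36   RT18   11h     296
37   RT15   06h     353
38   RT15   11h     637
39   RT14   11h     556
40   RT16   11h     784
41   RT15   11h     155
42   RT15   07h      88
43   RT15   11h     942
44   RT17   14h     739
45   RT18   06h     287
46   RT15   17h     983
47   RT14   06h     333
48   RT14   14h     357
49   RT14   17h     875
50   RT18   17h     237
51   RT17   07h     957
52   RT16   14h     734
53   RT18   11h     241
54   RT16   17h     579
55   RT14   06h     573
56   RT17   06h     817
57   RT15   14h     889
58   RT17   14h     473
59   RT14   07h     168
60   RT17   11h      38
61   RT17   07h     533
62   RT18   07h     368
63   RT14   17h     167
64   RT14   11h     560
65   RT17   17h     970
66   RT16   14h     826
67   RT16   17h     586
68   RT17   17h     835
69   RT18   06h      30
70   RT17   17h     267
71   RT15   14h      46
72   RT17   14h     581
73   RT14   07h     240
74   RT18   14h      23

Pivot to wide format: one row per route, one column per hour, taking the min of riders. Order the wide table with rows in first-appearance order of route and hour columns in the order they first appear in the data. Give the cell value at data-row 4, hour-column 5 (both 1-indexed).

333

With rows in first-appearance order of route, row 4 is route=RT14. hour columns in first-appearance order: 11h, 07h, 17h, 14h, 06h; column 5 is 06h.
Long rows with route=RT14, hour=06h: min(992, 333, 573) = 333.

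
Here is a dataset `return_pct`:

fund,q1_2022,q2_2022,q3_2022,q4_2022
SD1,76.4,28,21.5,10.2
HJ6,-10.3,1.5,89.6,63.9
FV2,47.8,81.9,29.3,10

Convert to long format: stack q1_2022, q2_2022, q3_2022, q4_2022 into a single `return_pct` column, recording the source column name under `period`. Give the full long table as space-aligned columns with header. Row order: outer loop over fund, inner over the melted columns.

fund  period   return_pct
SD1   q1_2022  76.4      
SD1   q2_2022  28        
SD1   q3_2022  21.5      
SD1   q4_2022  10.2      
HJ6   q1_2022  -10.3     
HJ6   q2_2022  1.5       
HJ6   q3_2022  89.6      
HJ6   q4_2022  63.9      
FV2   q1_2022  47.8      
FV2   q2_2022  81.9      
FV2   q3_2022  29.3      
FV2   q4_2022  10        

Each (fund, column) pair becomes one row: 3 × 4 = 12 rows.
For example, (SD1, q1_2022) → return_pct=76.4.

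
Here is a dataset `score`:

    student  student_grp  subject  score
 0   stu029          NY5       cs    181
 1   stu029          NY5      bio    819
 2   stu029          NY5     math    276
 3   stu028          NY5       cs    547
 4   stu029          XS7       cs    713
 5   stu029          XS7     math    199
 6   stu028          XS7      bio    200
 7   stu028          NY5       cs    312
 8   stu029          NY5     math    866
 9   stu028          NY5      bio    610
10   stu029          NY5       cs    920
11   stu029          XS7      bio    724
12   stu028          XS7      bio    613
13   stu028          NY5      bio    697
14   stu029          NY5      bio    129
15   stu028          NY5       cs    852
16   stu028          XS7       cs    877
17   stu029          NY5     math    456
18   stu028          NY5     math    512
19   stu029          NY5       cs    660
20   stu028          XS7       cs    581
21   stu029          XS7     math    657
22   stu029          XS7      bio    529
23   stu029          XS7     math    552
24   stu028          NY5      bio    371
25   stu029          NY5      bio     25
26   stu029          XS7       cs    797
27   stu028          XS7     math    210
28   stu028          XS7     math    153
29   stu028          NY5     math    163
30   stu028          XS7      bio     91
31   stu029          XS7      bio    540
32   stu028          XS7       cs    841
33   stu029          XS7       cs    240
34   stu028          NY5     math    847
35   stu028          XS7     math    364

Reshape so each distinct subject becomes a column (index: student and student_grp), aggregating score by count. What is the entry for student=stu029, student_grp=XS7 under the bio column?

3

Rows with student=stu029, student_grp=XS7 and subject=bio: score values are 724, 529, 540.
3 rows match — count = 3.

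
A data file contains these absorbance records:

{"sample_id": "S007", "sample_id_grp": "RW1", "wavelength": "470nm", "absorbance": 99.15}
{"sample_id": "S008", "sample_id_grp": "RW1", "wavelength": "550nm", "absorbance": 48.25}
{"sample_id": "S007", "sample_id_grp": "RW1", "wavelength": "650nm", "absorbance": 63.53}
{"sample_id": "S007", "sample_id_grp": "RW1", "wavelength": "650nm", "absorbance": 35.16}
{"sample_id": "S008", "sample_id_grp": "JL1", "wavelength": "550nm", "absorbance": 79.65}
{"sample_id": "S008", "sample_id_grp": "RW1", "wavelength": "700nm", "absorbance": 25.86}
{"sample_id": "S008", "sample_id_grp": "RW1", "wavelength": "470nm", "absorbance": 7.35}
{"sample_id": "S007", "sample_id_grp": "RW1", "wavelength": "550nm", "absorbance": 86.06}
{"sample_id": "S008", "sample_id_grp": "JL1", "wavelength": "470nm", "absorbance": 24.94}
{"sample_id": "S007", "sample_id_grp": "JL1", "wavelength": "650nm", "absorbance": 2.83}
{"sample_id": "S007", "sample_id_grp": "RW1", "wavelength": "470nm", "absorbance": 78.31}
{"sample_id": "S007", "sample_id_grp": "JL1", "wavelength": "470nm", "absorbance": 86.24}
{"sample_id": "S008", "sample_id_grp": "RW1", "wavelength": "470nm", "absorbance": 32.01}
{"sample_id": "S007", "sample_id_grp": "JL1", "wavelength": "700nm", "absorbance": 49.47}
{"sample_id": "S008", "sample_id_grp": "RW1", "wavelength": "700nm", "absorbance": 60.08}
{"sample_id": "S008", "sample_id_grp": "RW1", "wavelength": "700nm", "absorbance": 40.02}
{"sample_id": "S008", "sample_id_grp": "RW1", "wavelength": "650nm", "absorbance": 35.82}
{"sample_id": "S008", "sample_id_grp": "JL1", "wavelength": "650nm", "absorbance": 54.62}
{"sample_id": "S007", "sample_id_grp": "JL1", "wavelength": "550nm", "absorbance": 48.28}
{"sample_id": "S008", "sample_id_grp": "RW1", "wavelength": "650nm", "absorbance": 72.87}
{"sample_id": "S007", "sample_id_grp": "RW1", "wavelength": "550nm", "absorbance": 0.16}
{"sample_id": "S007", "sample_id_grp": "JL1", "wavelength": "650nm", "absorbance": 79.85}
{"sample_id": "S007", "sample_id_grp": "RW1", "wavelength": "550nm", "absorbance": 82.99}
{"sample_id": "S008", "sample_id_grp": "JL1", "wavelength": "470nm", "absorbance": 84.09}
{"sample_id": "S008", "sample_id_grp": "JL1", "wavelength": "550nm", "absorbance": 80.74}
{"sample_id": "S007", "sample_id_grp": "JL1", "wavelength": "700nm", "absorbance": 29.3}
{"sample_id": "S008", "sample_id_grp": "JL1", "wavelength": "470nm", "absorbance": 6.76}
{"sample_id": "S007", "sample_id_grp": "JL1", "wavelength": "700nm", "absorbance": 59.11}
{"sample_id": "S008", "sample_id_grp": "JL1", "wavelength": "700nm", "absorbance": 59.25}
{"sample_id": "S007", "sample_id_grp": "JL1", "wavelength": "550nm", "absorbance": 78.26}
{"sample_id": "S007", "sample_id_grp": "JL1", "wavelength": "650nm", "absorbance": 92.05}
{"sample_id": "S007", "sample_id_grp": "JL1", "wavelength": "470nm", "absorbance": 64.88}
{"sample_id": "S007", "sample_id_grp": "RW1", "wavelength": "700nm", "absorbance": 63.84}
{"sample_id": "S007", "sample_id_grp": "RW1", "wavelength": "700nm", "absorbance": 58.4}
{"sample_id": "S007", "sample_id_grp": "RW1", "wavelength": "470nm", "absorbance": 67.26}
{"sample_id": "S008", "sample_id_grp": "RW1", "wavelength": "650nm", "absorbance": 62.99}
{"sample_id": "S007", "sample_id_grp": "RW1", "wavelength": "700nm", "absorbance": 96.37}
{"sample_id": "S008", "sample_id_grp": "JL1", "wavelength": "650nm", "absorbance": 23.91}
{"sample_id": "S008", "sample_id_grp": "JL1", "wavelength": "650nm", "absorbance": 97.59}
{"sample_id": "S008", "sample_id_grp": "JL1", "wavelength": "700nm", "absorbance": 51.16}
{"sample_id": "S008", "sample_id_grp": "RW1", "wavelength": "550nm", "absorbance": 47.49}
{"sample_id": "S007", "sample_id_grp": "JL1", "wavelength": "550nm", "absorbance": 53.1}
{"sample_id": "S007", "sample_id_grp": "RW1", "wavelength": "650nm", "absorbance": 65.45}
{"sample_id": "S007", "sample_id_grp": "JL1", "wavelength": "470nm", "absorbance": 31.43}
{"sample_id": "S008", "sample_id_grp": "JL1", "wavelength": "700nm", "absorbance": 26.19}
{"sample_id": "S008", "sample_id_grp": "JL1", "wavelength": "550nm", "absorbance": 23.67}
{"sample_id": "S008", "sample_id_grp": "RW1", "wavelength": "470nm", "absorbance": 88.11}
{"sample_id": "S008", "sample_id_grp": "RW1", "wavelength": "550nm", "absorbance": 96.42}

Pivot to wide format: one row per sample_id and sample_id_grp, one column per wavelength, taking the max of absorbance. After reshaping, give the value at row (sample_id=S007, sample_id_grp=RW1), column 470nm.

99.15

Rows with sample_id=S007, sample_id_grp=RW1 and wavelength=470nm: absorbance values are 99.15, 78.31, 67.26.
max(99.15, 78.31, 67.26) = 99.15.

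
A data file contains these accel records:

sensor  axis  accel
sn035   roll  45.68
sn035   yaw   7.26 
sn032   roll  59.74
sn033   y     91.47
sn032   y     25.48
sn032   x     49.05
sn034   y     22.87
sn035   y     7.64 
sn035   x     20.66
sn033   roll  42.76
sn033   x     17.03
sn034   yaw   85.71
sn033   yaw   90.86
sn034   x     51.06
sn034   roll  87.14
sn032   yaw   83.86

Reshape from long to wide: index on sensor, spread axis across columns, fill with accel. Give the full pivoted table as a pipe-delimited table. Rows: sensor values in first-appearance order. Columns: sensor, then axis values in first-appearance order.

| sensor | roll | yaw | y | x |
| sn035 | 45.68 | 7.26 | 7.64 | 20.66 |
| sn032 | 59.74 | 83.86 | 25.48 | 49.05 |
| sn033 | 42.76 | 90.86 | 91.47 | 17.03 |
| sn034 | 87.14 | 85.71 | 22.87 | 51.06 |

Columns: sensor plus the 4 distinct axis values (roll, yaw, y, x).
For example, row sn035 column roll takes accel=45.68 from the long row (sn035, roll).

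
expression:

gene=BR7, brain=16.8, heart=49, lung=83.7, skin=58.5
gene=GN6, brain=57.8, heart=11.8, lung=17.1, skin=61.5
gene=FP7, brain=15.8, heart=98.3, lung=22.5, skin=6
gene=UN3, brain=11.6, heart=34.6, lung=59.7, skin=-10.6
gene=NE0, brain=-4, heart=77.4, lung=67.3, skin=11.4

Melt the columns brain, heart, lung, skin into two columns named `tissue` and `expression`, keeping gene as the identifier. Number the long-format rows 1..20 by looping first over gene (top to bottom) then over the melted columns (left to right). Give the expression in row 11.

20 rows total (5 × 4). Row 11: index ⌊(11-1)/4⌋ = 2 into gene → FP7; (11-1) mod 4 = 2 into the melted columns → lung.
So row 11 is (FP7, lung, 22.5); expression = 22.5.

22.5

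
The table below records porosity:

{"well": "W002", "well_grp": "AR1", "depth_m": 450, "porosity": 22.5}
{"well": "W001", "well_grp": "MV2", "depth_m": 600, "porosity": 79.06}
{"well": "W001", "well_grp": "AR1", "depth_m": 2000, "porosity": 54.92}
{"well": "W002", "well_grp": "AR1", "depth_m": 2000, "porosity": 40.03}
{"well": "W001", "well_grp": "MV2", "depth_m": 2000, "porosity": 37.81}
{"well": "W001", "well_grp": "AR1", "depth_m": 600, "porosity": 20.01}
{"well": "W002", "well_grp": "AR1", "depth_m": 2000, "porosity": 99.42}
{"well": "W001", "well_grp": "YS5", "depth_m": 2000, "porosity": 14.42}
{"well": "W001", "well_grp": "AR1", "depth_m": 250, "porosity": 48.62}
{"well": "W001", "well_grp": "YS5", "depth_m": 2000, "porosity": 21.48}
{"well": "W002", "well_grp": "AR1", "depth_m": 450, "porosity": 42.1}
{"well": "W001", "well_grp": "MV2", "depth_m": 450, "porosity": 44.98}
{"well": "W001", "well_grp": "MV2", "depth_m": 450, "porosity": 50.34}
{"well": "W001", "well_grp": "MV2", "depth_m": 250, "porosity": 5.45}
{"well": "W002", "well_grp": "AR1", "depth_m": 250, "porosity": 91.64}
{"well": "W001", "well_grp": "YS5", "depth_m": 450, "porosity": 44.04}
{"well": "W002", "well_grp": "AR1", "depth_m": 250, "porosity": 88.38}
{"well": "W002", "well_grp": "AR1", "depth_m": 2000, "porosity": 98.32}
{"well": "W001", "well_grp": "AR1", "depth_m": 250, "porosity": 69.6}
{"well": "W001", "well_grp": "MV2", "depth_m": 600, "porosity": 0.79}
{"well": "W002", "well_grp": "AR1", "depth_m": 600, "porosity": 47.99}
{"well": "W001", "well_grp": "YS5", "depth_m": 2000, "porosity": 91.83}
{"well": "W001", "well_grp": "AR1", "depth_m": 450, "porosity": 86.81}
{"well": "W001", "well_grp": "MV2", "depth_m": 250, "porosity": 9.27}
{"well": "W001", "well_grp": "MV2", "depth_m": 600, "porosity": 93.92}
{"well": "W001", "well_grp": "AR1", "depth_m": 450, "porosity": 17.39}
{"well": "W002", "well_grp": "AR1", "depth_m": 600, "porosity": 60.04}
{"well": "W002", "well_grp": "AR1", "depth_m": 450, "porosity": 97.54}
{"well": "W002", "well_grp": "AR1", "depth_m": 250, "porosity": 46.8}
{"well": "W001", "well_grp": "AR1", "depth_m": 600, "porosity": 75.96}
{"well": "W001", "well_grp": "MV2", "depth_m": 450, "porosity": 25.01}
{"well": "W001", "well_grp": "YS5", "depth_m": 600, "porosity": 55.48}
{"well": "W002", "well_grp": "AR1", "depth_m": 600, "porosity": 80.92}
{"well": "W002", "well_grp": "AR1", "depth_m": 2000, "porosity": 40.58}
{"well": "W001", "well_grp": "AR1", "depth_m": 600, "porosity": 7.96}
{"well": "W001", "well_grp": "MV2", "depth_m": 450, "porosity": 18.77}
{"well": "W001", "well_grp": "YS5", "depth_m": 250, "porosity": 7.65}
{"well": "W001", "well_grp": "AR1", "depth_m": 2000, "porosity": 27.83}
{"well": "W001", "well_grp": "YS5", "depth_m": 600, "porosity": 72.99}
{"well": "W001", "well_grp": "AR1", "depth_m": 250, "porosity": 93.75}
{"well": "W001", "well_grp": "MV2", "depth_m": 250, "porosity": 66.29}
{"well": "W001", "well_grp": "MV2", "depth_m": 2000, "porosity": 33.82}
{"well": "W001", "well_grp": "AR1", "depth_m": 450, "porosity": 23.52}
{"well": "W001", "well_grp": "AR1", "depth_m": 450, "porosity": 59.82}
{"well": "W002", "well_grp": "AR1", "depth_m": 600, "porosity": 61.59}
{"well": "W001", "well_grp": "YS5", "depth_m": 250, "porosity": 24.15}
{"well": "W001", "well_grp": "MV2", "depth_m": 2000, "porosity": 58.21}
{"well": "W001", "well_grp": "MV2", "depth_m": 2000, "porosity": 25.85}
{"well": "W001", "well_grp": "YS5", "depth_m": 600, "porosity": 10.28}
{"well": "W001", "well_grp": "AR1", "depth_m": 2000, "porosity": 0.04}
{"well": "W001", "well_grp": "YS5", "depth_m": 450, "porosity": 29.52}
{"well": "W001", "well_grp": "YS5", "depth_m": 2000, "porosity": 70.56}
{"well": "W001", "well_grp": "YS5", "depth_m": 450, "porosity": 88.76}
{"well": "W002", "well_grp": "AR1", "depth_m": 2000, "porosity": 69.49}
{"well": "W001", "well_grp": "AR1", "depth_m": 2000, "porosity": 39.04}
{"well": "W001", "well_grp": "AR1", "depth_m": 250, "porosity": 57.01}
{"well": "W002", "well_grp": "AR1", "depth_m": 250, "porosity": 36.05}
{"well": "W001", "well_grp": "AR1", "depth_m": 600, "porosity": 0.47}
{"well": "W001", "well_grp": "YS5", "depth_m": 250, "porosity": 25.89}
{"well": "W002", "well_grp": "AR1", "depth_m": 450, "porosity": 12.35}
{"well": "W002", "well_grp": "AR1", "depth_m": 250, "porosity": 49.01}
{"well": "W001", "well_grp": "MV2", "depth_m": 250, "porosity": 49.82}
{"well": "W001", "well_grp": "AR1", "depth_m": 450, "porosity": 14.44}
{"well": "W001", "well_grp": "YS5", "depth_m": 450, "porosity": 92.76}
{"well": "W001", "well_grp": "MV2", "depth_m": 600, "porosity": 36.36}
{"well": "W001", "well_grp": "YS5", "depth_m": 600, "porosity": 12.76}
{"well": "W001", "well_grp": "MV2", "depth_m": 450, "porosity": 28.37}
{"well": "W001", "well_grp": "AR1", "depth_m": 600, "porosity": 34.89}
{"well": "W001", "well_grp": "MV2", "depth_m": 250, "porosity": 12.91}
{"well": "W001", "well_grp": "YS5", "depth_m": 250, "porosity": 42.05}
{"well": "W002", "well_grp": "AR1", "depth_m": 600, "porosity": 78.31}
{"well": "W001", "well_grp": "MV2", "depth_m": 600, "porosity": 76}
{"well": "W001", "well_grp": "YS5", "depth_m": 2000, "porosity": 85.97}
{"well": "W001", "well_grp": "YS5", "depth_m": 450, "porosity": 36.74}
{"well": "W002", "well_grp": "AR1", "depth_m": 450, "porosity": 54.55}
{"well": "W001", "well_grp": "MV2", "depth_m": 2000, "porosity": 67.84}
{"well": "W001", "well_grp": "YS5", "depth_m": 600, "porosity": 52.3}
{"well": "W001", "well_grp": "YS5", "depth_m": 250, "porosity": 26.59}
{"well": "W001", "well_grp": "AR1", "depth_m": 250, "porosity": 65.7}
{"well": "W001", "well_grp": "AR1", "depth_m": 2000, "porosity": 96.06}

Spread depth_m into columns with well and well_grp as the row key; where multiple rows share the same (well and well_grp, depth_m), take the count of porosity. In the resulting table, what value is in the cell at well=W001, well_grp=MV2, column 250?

5

Rows with well=W001, well_grp=MV2 and depth_m=250: porosity values are 5.45, 9.27, 66.29, 49.82, 12.91.
5 rows match — count = 5.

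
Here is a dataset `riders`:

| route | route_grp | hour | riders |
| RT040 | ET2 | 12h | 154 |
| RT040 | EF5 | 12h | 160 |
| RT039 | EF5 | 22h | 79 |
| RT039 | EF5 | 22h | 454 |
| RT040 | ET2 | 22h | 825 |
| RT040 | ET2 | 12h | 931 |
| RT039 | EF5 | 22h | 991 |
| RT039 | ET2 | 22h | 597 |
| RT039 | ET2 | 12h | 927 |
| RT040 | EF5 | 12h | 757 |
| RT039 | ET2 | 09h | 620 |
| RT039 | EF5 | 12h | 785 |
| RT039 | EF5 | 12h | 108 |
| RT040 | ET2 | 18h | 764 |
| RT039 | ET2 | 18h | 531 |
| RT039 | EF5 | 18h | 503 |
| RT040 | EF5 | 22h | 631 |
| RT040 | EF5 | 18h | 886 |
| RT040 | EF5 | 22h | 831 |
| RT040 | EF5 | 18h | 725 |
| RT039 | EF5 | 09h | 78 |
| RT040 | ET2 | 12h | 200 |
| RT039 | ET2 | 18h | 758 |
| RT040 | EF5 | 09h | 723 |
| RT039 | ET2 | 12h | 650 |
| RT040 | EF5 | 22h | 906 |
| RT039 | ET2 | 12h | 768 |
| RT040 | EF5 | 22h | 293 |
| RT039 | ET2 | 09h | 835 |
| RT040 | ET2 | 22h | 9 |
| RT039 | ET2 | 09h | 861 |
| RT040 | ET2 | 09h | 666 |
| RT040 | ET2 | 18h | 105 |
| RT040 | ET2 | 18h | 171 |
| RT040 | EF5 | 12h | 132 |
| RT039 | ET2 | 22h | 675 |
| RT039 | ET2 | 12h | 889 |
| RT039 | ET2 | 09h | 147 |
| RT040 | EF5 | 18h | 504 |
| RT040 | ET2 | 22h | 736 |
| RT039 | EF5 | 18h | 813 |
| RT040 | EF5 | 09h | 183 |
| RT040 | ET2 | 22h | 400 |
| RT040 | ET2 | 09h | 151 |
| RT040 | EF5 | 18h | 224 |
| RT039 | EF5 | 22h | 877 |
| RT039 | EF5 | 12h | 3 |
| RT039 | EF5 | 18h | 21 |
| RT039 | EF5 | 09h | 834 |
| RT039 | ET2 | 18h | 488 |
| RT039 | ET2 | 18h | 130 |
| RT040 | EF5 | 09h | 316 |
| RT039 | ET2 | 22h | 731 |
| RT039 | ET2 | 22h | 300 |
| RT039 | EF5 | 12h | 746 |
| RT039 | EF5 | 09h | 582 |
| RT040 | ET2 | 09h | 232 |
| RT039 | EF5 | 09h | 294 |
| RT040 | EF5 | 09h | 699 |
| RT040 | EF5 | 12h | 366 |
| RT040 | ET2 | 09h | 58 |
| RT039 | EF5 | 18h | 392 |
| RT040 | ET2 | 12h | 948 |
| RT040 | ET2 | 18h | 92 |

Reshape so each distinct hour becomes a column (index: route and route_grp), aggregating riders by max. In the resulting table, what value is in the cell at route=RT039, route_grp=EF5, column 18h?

813

Rows with route=RT039, route_grp=EF5 and hour=18h: riders values are 503, 813, 21, 392.
max(503, 813, 21, 392) = 813.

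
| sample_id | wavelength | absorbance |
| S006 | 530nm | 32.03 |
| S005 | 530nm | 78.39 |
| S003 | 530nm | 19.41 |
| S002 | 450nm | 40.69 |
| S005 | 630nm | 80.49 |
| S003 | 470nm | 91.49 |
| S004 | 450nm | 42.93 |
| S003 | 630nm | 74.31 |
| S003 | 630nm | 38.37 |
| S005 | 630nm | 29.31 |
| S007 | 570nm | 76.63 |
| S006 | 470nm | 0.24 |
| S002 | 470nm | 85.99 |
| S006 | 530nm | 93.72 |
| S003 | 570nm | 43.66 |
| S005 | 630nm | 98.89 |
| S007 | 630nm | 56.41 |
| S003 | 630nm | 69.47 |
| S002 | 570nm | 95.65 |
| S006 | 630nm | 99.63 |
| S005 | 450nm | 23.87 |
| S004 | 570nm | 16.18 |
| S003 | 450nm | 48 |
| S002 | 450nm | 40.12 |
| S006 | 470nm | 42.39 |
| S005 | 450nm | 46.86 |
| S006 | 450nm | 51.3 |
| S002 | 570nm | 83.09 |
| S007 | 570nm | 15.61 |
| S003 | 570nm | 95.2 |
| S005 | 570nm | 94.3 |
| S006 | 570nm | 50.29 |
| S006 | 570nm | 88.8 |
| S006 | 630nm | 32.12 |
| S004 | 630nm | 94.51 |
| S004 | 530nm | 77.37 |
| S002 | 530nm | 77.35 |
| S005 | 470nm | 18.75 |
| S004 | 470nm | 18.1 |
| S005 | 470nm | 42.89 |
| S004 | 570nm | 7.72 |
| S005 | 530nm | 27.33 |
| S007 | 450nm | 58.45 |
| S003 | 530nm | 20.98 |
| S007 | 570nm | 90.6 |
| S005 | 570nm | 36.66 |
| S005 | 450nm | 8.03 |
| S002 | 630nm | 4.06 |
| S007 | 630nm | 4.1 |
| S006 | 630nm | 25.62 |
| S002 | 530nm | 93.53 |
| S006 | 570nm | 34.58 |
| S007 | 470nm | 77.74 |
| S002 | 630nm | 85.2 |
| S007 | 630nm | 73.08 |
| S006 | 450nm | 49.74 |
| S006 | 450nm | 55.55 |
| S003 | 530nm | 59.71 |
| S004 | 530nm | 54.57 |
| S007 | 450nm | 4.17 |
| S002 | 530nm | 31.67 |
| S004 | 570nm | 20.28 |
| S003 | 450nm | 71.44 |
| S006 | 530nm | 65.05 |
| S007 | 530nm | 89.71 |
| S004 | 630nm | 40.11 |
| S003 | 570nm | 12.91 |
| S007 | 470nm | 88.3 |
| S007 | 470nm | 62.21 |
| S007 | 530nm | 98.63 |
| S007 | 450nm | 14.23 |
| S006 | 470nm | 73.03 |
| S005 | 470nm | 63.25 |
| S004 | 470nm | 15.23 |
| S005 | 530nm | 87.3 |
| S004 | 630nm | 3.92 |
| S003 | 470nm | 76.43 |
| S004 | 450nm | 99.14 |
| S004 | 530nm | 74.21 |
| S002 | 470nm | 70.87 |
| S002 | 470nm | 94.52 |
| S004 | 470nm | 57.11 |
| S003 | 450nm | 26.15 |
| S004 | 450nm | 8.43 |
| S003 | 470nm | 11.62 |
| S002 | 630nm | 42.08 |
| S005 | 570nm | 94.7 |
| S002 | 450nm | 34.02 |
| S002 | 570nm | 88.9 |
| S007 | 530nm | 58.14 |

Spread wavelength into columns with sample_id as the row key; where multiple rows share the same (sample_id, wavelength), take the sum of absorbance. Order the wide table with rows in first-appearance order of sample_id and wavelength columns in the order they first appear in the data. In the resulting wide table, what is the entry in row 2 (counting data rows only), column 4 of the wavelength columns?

124.89

With rows in first-appearance order of sample_id, row 2 is sample_id=S005. wavelength columns in first-appearance order: 530nm, 450nm, 630nm, 470nm, 570nm; column 4 is 470nm.
Long rows with sample_id=S005, wavelength=470nm: 18.75 + 42.89 + 63.25 = 124.89.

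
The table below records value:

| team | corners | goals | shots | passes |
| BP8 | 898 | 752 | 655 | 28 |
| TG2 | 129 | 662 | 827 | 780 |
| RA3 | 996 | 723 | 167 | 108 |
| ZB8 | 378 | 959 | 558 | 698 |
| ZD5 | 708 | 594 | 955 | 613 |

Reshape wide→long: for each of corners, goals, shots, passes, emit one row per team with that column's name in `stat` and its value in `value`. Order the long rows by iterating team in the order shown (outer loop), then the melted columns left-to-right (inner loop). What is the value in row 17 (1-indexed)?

708

20 rows total (5 × 4). Row 17: index ⌊(17-1)/4⌋ = 4 into team → ZD5; (17-1) mod 4 = 0 into the melted columns → corners.
So row 17 is (ZD5, corners, 708); value = 708.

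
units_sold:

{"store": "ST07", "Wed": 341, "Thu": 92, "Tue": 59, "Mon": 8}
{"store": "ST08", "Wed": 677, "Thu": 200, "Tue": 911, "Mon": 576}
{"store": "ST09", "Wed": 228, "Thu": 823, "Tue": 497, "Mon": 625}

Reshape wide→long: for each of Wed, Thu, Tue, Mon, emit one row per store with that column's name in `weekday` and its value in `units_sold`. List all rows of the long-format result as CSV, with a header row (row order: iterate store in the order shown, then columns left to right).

Each (store, column) pair becomes one row: 3 × 4 = 12 rows.
For example, (ST07, Wed) → units_sold=341.

store,weekday,units_sold
ST07,Wed,341
ST07,Thu,92
ST07,Tue,59
ST07,Mon,8
ST08,Wed,677
ST08,Thu,200
ST08,Tue,911
ST08,Mon,576
ST09,Wed,228
ST09,Thu,823
ST09,Tue,497
ST09,Mon,625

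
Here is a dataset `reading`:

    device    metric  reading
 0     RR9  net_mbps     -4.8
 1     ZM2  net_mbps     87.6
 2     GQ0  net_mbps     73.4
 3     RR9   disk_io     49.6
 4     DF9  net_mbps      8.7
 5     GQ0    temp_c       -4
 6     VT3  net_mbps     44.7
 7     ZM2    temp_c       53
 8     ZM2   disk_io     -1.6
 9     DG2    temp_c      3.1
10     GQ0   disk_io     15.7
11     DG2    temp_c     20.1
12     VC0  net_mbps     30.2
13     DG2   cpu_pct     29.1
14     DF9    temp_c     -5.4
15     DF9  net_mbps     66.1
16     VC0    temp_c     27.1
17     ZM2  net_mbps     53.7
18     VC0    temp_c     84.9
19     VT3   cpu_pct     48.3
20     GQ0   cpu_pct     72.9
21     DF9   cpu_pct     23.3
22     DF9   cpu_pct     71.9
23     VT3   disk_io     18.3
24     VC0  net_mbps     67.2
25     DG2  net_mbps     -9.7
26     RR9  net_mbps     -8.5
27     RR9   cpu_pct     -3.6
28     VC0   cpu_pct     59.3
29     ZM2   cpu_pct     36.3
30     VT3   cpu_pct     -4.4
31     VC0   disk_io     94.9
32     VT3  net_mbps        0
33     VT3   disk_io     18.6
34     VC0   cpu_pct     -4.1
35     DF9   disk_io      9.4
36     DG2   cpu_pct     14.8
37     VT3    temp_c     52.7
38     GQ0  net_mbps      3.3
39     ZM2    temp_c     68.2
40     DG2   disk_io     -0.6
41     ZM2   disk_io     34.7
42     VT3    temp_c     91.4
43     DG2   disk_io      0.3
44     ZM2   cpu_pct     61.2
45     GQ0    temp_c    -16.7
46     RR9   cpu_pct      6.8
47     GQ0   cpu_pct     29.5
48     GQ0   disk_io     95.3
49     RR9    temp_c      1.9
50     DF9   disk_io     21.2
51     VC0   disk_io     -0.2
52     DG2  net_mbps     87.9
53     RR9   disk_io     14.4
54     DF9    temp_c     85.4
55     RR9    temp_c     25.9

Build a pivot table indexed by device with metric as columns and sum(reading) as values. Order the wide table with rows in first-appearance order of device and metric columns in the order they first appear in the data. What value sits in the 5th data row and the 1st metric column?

44.7

With rows in first-appearance order of device, row 5 is device=VT3. metric columns in first-appearance order: net_mbps, disk_io, temp_c, cpu_pct; column 1 is net_mbps.
Long rows with device=VT3, metric=net_mbps: 44.7 + 0 = 44.7.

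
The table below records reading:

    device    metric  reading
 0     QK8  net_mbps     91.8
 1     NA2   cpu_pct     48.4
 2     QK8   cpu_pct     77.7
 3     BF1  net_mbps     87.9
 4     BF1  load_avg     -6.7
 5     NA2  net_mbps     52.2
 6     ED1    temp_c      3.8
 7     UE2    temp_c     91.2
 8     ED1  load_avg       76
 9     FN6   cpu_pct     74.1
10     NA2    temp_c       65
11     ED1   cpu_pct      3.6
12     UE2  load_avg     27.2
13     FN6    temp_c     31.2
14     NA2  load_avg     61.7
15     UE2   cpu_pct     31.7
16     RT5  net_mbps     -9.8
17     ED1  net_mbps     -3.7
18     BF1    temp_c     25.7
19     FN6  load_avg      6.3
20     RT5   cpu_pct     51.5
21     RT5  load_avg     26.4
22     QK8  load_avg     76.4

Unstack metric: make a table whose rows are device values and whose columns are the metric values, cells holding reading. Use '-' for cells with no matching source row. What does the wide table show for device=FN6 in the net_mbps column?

No long-format row has device=FN6 and metric=net_mbps, so the cell is -.

-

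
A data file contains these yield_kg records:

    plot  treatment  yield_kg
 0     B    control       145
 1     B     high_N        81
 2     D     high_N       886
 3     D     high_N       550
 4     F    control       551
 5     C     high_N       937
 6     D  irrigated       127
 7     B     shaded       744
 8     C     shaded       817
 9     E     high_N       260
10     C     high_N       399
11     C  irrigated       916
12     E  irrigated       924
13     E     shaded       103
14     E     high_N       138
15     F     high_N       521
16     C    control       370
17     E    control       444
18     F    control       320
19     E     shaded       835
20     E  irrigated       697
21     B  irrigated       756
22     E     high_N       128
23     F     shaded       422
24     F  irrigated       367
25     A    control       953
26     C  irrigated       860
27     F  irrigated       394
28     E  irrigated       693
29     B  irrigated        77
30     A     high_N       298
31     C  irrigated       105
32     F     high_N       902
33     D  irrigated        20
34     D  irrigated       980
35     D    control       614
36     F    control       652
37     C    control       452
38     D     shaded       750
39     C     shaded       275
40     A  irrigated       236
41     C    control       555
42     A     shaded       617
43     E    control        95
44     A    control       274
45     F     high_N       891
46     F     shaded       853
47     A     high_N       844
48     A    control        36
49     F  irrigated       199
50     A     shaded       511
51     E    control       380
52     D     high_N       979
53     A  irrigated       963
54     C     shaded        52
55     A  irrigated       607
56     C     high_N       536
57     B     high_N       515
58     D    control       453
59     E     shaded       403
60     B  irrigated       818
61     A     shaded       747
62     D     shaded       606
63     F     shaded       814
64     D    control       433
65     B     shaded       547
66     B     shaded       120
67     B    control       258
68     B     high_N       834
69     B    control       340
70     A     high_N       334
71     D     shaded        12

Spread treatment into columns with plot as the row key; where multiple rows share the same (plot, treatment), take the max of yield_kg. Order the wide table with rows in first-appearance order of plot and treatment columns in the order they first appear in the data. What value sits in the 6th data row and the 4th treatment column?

With rows in first-appearance order of plot, row 6 is plot=A. treatment columns in first-appearance order: control, high_N, irrigated, shaded; column 4 is shaded.
Long rows with plot=A, treatment=shaded: max(617, 511, 747) = 747.

747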